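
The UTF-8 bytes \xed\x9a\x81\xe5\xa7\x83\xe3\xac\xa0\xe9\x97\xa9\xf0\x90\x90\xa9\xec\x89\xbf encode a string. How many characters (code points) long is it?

6

Byte at offset 0: 0xED = 11101101 → 3-byte char (#1). Advance 3.
Byte at offset 3: 0xE5 = 11100101 → 3-byte char (#2). Advance 3.
Byte at offset 6: 0xE3 = 11100011 → 3-byte char (#3). Advance 3.
Byte at offset 9: 0xE9 = 11101001 → 3-byte char (#4). Advance 3.
Byte at offset 12: 0xF0 = 11110000 → 4-byte char (#5). Advance 4.
Byte at offset 16: 0xEC = 11101100 → 3-byte char (#6). Advance 3.
Reached end at offset 19 after 6 code points.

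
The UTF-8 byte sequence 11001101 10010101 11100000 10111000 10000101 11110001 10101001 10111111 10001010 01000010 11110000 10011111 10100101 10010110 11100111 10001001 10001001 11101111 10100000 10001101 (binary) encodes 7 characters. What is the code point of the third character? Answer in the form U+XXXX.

Offset 0: leading byte 0xCD = 11001101 → 2-byte char #1 = CD 95.
Offset 2: leading byte 0xE0 = 11100000 → 3-byte char #2 = E0 B8 85.
Offset 5: leading byte 0xF1 = 11110001 → 4-byte char #3 = F1 A9 BF 8A.
Leading byte 0xF1 = 11110001 matches 11110xxx → 4-byte sequence.
Byte 1: 0xF1 = 11110001, payload 001 (3 bits).
Byte 2: 0xA9 = 10101001 (10xxxxxx ✓), payload 101001.
Byte 3: 0xBF = 10111111 (10xxxxxx ✓), payload 111111.
Byte 4: 0x8A = 10001010 (10xxxxxx ✓), payload 001010.
Concatenate: 001101001111111001010 = 0x69FCA (21 bits → U+69FCA).

U+69FCA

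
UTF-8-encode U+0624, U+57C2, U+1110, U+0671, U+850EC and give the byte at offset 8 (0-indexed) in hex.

U+0624 → 2-byte form D8 A4 at offsets 0–1.
U+57C2 → 3-byte form E5 9F 82 at offsets 2–4.
U+1110 → 3-byte form E1 84 90 at offsets 5–7.
U+0671 → 2-byte form D9 B1 at offsets 8–9.
Offset 8 falls in char 4's range; it's byte 1 of D9 B1 = 0xD9.

0xD9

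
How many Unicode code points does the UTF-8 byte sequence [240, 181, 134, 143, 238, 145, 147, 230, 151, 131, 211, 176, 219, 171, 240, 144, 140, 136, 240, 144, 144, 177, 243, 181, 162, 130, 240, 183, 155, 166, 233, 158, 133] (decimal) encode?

Byte at offset 0: 0xF0 = 11110000 → 4-byte char (#1). Advance 4.
Byte at offset 4: 0xEE = 11101110 → 3-byte char (#2). Advance 3.
Byte at offset 7: 0xE6 = 11100110 → 3-byte char (#3). Advance 3.
Byte at offset 10: 0xD3 = 11010011 → 2-byte char (#4). Advance 2.
Byte at offset 12: 0xDB = 11011011 → 2-byte char (#5). Advance 2.
Byte at offset 14: 0xF0 = 11110000 → 4-byte char (#6). Advance 4.
Byte at offset 18: 0xF0 = 11110000 → 4-byte char (#7). Advance 4.
Byte at offset 22: 0xF3 = 11110011 → 4-byte char (#8). Advance 4.
Byte at offset 26: 0xF0 = 11110000 → 4-byte char (#9). Advance 4.
Byte at offset 30: 0xE9 = 11101001 → 3-byte char (#10). Advance 3.
Reached end at offset 33 after 10 code points.

10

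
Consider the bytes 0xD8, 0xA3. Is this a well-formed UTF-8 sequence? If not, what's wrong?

valid

Leading byte 0xD8 = 11011000 → 2-byte form.
Continuation bytes 0xA3=10100011 all match 10xxxxxx.
Decoded value 0x623 is ≥ 0x80 (shortest form) and not a surrogate.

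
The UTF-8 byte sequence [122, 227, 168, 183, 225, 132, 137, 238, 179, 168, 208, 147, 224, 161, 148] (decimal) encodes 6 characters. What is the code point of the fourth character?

U+ECE8

Offset 0: leading byte 0x7A = 01111010 → 1-byte char #1 = 7A.
Offset 1: leading byte 0xE3 = 11100011 → 3-byte char #2 = E3 A8 B7.
Offset 4: leading byte 0xE1 = 11100001 → 3-byte char #3 = E1 84 89.
Offset 7: leading byte 0xEE = 11101110 → 3-byte char #4 = EE B3 A8.
Leading byte 0xEE = 11101110 matches 1110xxxx → 3-byte sequence.
Byte 1: 0xEE = 11101110, payload 1110 (4 bits).
Byte 2: 0xB3 = 10110011 (10xxxxxx ✓), payload 110011.
Byte 3: 0xA8 = 10101000 (10xxxxxx ✓), payload 101000.
Concatenate: 1110110011101000 = 0xECE8 (16 bits → U+ECE8).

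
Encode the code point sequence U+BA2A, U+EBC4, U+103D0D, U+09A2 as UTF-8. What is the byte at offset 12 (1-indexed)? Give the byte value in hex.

1-indexed offset 12 is 0-indexed offset 11.
U+BA2A → 3-byte form EB A8 AA at offsets 0–2.
U+EBC4 → 3-byte form EE AF 84 at offsets 3–5.
U+103D0D → 4-byte form F4 83 B4 8D at offsets 6–9.
U+09A2 → 3-byte form E0 A6 A2 at offsets 10–12.
Offset 11 falls in char 4's range; it's byte 2 of E0 A6 A2 = 0xA6.

0xA6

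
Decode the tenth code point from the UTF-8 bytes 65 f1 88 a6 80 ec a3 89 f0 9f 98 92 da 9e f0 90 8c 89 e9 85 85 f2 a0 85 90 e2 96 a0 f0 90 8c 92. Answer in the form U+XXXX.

Offset 0: leading byte 0x65 = 01100101 → 1-byte char #1 = 65.
Offset 1: leading byte 0xF1 = 11110001 → 4-byte char #2 = F1 88 A6 80.
Offset 5: leading byte 0xEC = 11101100 → 3-byte char #3 = EC A3 89.
Offset 8: leading byte 0xF0 = 11110000 → 4-byte char #4 = F0 9F 98 92.
Offset 12: leading byte 0xDA = 11011010 → 2-byte char #5 = DA 9E.
Offset 14: leading byte 0xF0 = 11110000 → 4-byte char #6 = F0 90 8C 89.
Offset 18: leading byte 0xE9 = 11101001 → 3-byte char #7 = E9 85 85.
Offset 21: leading byte 0xF2 = 11110010 → 4-byte char #8 = F2 A0 85 90.
Offset 25: leading byte 0xE2 = 11100010 → 3-byte char #9 = E2 96 A0.
Offset 28: leading byte 0xF0 = 11110000 → 4-byte char #10 = F0 90 8C 92.
Leading byte 0xF0 = 11110000 matches 11110xxx → 4-byte sequence.
Byte 1: 0xF0 = 11110000, payload 000 (3 bits).
Byte 2: 0x90 = 10010000 (10xxxxxx ✓), payload 010000.
Byte 3: 0x8C = 10001100 (10xxxxxx ✓), payload 001100.
Byte 4: 0x92 = 10010010 (10xxxxxx ✓), payload 010010.
Concatenate: 000010000001100010010 = 0x10312 (21 bits → U+10312).

U+10312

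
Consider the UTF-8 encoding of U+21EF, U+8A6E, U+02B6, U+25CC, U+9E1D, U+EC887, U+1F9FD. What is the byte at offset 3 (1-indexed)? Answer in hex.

1-indexed offset 3 is 0-indexed offset 2.
U+21EF → 3-byte form E2 87 AF at offsets 0–2.
Offset 2 falls in char 1's range; it's byte 3 of E2 87 AF = 0xAF.

0xAF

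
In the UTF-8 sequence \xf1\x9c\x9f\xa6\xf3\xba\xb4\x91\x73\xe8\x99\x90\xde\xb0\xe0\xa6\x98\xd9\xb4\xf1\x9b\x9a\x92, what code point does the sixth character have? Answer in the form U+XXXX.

Offset 0: leading byte 0xF1 = 11110001 → 4-byte char #1 = F1 9C 9F A6.
Offset 4: leading byte 0xF3 = 11110011 → 4-byte char #2 = F3 BA B4 91.
Offset 8: leading byte 0x73 = 01110011 → 1-byte char #3 = 73.
Offset 9: leading byte 0xE8 = 11101000 → 3-byte char #4 = E8 99 90.
Offset 12: leading byte 0xDE = 11011110 → 2-byte char #5 = DE B0.
Offset 14: leading byte 0xE0 = 11100000 → 3-byte char #6 = E0 A6 98.
Leading byte 0xE0 = 11100000 matches 1110xxxx → 3-byte sequence.
Byte 1: 0xE0 = 11100000, payload 0000 (4 bits).
Byte 2: 0xA6 = 10100110 (10xxxxxx ✓), payload 100110.
Byte 3: 0x98 = 10011000 (10xxxxxx ✓), payload 011000.
Concatenate: 0000100110011000 = 0x998 (16 bits → U+0998).

U+0998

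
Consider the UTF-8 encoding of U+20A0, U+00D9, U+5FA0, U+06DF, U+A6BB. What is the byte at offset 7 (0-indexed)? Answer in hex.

U+20A0 → 3-byte form E2 82 A0 at offsets 0–2.
U+00D9 → 2-byte form C3 99 at offsets 3–4.
U+5FA0 → 3-byte form E5 BE A0 at offsets 5–7.
Offset 7 falls in char 3's range; it's byte 3 of E5 BE A0 = 0xA0.

0xA0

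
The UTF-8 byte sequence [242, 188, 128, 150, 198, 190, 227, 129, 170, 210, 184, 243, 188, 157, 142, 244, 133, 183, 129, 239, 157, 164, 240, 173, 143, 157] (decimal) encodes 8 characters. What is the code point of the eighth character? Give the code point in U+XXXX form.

U+2D3DD

Offset 0: leading byte 0xF2 = 11110010 → 4-byte char #1 = F2 BC 80 96.
Offset 4: leading byte 0xC6 = 11000110 → 2-byte char #2 = C6 BE.
Offset 6: leading byte 0xE3 = 11100011 → 3-byte char #3 = E3 81 AA.
Offset 9: leading byte 0xD2 = 11010010 → 2-byte char #4 = D2 B8.
Offset 11: leading byte 0xF3 = 11110011 → 4-byte char #5 = F3 BC 9D 8E.
Offset 15: leading byte 0xF4 = 11110100 → 4-byte char #6 = F4 85 B7 81.
Offset 19: leading byte 0xEF = 11101111 → 3-byte char #7 = EF 9D A4.
Offset 22: leading byte 0xF0 = 11110000 → 4-byte char #8 = F0 AD 8F 9D.
Leading byte 0xF0 = 11110000 matches 11110xxx → 4-byte sequence.
Byte 1: 0xF0 = 11110000, payload 000 (3 bits).
Byte 2: 0xAD = 10101101 (10xxxxxx ✓), payload 101101.
Byte 3: 0x8F = 10001111 (10xxxxxx ✓), payload 001111.
Byte 4: 0x9D = 10011101 (10xxxxxx ✓), payload 011101.
Concatenate: 000101101001111011101 = 0x2D3DD (21 bits → U+2D3DD).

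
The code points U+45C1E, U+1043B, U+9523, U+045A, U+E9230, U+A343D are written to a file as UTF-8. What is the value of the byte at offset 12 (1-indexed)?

1-indexed offset 12 is 0-indexed offset 11.
U+45C1E → 4-byte form F1 85 B0 9E at offsets 0–3.
U+1043B → 4-byte form F0 90 90 BB at offsets 4–7.
U+9523 → 3-byte form E9 94 A3 at offsets 8–10.
U+045A → 2-byte form D1 9A at offsets 11–12.
Offset 11 falls in char 4's range; it's byte 1 of D1 9A = 0xD1.

0xD1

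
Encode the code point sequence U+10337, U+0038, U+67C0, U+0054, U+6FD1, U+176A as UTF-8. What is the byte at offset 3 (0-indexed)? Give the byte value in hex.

0xB7

U+10337 → 4-byte form F0 90 8C B7 at offsets 0–3.
Offset 3 falls in char 1's range; it's byte 4 of F0 90 8C B7 = 0xB7.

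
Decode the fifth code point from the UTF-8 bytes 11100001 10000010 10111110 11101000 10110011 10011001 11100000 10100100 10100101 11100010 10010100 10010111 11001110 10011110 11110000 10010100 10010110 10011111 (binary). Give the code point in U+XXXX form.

Offset 0: leading byte 0xE1 = 11100001 → 3-byte char #1 = E1 82 BE.
Offset 3: leading byte 0xE8 = 11101000 → 3-byte char #2 = E8 B3 99.
Offset 6: leading byte 0xE0 = 11100000 → 3-byte char #3 = E0 A4 A5.
Offset 9: leading byte 0xE2 = 11100010 → 3-byte char #4 = E2 94 97.
Offset 12: leading byte 0xCE = 11001110 → 2-byte char #5 = CE 9E.
Leading byte 0xCE = 11001110 matches 110xxxxx → 2-byte sequence.
Byte 1: 0xCE = 11001110, payload 01110 (5 bits).
Byte 2: 0x9E = 10011110 (10xxxxxx ✓), payload 011110.
Concatenate: 01110011110 = 0x39E (11 bits → U+039E).

U+039E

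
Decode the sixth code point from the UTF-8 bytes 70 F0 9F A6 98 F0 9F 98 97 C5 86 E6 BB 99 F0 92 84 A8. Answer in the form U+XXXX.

Offset 0: leading byte 0x70 = 01110000 → 1-byte char #1 = 70.
Offset 1: leading byte 0xF0 = 11110000 → 4-byte char #2 = F0 9F A6 98.
Offset 5: leading byte 0xF0 = 11110000 → 4-byte char #3 = F0 9F 98 97.
Offset 9: leading byte 0xC5 = 11000101 → 2-byte char #4 = C5 86.
Offset 11: leading byte 0xE6 = 11100110 → 3-byte char #5 = E6 BB 99.
Offset 14: leading byte 0xF0 = 11110000 → 4-byte char #6 = F0 92 84 A8.
Leading byte 0xF0 = 11110000 matches 11110xxx → 4-byte sequence.
Byte 1: 0xF0 = 11110000, payload 000 (3 bits).
Byte 2: 0x92 = 10010010 (10xxxxxx ✓), payload 010010.
Byte 3: 0x84 = 10000100 (10xxxxxx ✓), payload 000100.
Byte 4: 0xA8 = 10101000 (10xxxxxx ✓), payload 101000.
Concatenate: 000010010000100101000 = 0x12128 (21 bits → U+12128).

U+12128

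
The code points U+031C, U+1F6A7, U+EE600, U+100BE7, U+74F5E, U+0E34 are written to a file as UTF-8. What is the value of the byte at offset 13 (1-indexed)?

0xAF

1-indexed offset 13 is 0-indexed offset 12.
U+031C → 2-byte form CC 9C at offsets 0–1.
U+1F6A7 → 4-byte form F0 9F 9A A7 at offsets 2–5.
U+EE600 → 4-byte form F3 AE 98 80 at offsets 6–9.
U+100BE7 → 4-byte form F4 80 AF A7 at offsets 10–13.
Offset 12 falls in char 4's range; it's byte 3 of F4 80 AF A7 = 0xAF.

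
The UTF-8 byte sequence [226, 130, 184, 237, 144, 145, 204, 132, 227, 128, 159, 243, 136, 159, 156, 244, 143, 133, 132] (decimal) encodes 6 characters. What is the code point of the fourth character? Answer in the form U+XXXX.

Offset 0: leading byte 0xE2 = 11100010 → 3-byte char #1 = E2 82 B8.
Offset 3: leading byte 0xED = 11101101 → 3-byte char #2 = ED 90 91.
Offset 6: leading byte 0xCC = 11001100 → 2-byte char #3 = CC 84.
Offset 8: leading byte 0xE3 = 11100011 → 3-byte char #4 = E3 80 9F.
Leading byte 0xE3 = 11100011 matches 1110xxxx → 3-byte sequence.
Byte 1: 0xE3 = 11100011, payload 0011 (4 bits).
Byte 2: 0x80 = 10000000 (10xxxxxx ✓), payload 000000.
Byte 3: 0x9F = 10011111 (10xxxxxx ✓), payload 011111.
Concatenate: 0011000000011111 = 0x301F (16 bits → U+301F).

U+301F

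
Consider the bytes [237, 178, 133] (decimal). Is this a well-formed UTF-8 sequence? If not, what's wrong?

Structurally a 3-byte sequence; payload = 0xDC85.
But 0xDC85 is in U+D800–U+DFFF, the surrogate range. Surrogates are not Unicode scalar values and are forbidden in UTF-8.

invalid (encodes a surrogate (U+D800–U+DFFF))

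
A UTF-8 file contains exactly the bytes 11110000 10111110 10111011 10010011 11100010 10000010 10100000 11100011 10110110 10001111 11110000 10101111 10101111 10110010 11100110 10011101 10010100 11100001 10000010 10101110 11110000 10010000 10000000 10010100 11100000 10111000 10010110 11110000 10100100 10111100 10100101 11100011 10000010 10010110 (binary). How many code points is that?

10

Byte at offset 0: 0xF0 = 11110000 → 4-byte char (#1). Advance 4.
Byte at offset 4: 0xE2 = 11100010 → 3-byte char (#2). Advance 3.
Byte at offset 7: 0xE3 = 11100011 → 3-byte char (#3). Advance 3.
Byte at offset 10: 0xF0 = 11110000 → 4-byte char (#4). Advance 4.
Byte at offset 14: 0xE6 = 11100110 → 3-byte char (#5). Advance 3.
Byte at offset 17: 0xE1 = 11100001 → 3-byte char (#6). Advance 3.
Byte at offset 20: 0xF0 = 11110000 → 4-byte char (#7). Advance 4.
Byte at offset 24: 0xE0 = 11100000 → 3-byte char (#8). Advance 3.
Byte at offset 27: 0xF0 = 11110000 → 4-byte char (#9). Advance 4.
Byte at offset 31: 0xE3 = 11100011 → 3-byte char (#10). Advance 3.
Reached end at offset 34 after 10 code points.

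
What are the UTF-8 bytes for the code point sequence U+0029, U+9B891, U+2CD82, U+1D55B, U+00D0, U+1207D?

29 F2 9B A2 91 F0 AC B6 82 F0 9D 95 9B C3 90 F0 92 81 BD

U+0029: 1-byte form → 29.
U+9B891: 4-byte form → F2 9B A2 91.
U+2CD82: 4-byte form → F0 AC B6 82.
U+1D55B: 4-byte form → F0 9D 95 9B.
U+00D0: 2-byte form → C3 90.
U+1207D: 4-byte form → F0 92 81 BD.
Concatenated (19 bytes): 29 F2 9B A2 91 F0 AC B6 82 F0 9D 95 9B C3 90 F0 92 81 BD.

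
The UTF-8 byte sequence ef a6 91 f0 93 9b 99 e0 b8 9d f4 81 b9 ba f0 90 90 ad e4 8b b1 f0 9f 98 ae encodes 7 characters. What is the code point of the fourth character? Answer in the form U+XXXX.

Offset 0: leading byte 0xEF = 11101111 → 3-byte char #1 = EF A6 91.
Offset 3: leading byte 0xF0 = 11110000 → 4-byte char #2 = F0 93 9B 99.
Offset 7: leading byte 0xE0 = 11100000 → 3-byte char #3 = E0 B8 9D.
Offset 10: leading byte 0xF4 = 11110100 → 4-byte char #4 = F4 81 B9 BA.
Leading byte 0xF4 = 11110100 matches 11110xxx → 4-byte sequence.
Byte 1: 0xF4 = 11110100, payload 100 (3 bits).
Byte 2: 0x81 = 10000001 (10xxxxxx ✓), payload 000001.
Byte 3: 0xB9 = 10111001 (10xxxxxx ✓), payload 111001.
Byte 4: 0xBA = 10111010 (10xxxxxx ✓), payload 111010.
Concatenate: 100000001111001111010 = 0x101E7A (21 bits → U+101E7A).

U+101E7A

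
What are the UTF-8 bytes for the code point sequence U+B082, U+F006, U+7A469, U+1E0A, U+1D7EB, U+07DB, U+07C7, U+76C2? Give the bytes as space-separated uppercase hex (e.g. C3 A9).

EB 82 82 EF 80 86 F1 BA 91 A9 E1 B8 8A F0 9D 9F AB DF 9B DF 87 E7 9B 82

U+B082: 3-byte form → EB 82 82.
U+F006: 3-byte form → EF 80 86.
U+7A469: 4-byte form → F1 BA 91 A9.
U+1E0A: 3-byte form → E1 B8 8A.
U+1D7EB: 4-byte form → F0 9D 9F AB.
U+07DB: 2-byte form → DF 9B.
U+07C7: 2-byte form → DF 87.
U+76C2: 3-byte form → E7 9B 82.
Concatenated (24 bytes): EB 82 82 EF 80 86 F1 BA 91 A9 E1 B8 8A F0 9D 9F AB DF 9B DF 87 E7 9B 82.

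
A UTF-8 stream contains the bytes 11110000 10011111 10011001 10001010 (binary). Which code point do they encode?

Leading byte 0xF0 = 11110000 matches 11110xxx → 4-byte sequence.
Byte 1: 0xF0 = 11110000, payload 000 (3 bits).
Byte 2: 0x9F = 10011111 (10xxxxxx ✓), payload 011111.
Byte 3: 0x99 = 10011001 (10xxxxxx ✓), payload 011001.
Byte 4: 0x8A = 10001010 (10xxxxxx ✓), payload 001010.
Concatenate: 000011111011001001010 = 0x1F64A (21 bits → U+1F64A).

U+1F64A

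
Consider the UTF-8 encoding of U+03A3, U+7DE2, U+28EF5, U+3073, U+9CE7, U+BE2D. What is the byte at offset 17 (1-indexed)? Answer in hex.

1-indexed offset 17 is 0-indexed offset 16.
U+03A3 → 2-byte form CE A3 at offsets 0–1.
U+7DE2 → 3-byte form E7 B7 A2 at offsets 2–4.
U+28EF5 → 4-byte form F0 A8 BB B5 at offsets 5–8.
U+3073 → 3-byte form E3 81 B3 at offsets 9–11.
U+9CE7 → 3-byte form E9 B3 A7 at offsets 12–14.
U+BE2D → 3-byte form EB B8 AD at offsets 15–17.
Offset 16 falls in char 6's range; it's byte 2 of EB B8 AD = 0xB8.

0xB8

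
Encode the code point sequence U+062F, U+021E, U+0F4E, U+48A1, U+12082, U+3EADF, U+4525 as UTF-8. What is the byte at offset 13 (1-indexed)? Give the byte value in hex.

0x82

1-indexed offset 13 is 0-indexed offset 12.
U+062F → 2-byte form D8 AF at offsets 0–1.
U+021E → 2-byte form C8 9E at offsets 2–3.
U+0F4E → 3-byte form E0 BD 8E at offsets 4–6.
U+48A1 → 3-byte form E4 A2 A1 at offsets 7–9.
U+12082 → 4-byte form F0 92 82 82 at offsets 10–13.
Offset 12 falls in char 5's range; it's byte 3 of F0 92 82 82 = 0x82.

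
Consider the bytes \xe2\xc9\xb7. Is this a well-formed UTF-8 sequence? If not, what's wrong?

invalid (non-continuation byte where continuation expected)

Leading byte 0xE2 = 11100010 → 3-byte form.
Byte 2 is 0xC9 = 11001001, which is not 10xxxxxx — expected a continuation byte.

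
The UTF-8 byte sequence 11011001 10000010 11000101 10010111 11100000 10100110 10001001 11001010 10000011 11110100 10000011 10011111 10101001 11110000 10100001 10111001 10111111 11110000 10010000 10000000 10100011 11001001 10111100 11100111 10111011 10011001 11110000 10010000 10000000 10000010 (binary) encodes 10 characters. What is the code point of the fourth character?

Offset 0: leading byte 0xD9 = 11011001 → 2-byte char #1 = D9 82.
Offset 2: leading byte 0xC5 = 11000101 → 2-byte char #2 = C5 97.
Offset 4: leading byte 0xE0 = 11100000 → 3-byte char #3 = E0 A6 89.
Offset 7: leading byte 0xCA = 11001010 → 2-byte char #4 = CA 83.
Leading byte 0xCA = 11001010 matches 110xxxxx → 2-byte sequence.
Byte 1: 0xCA = 11001010, payload 01010 (5 bits).
Byte 2: 0x83 = 10000011 (10xxxxxx ✓), payload 000011.
Concatenate: 01010000011 = 0x283 (11 bits → U+0283).

U+0283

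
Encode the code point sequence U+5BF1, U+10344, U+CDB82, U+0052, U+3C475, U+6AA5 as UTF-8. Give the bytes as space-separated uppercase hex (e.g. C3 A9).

U+5BF1: 3-byte form → E5 AF B1.
U+10344: 4-byte form → F0 90 8D 84.
U+CDB82: 4-byte form → F3 8D AE 82.
U+0052: 1-byte form → 52.
U+3C475: 4-byte form → F0 BC 91 B5.
U+6AA5: 3-byte form → E6 AA A5.
Concatenated (19 bytes): E5 AF B1 F0 90 8D 84 F3 8D AE 82 52 F0 BC 91 B5 E6 AA A5.

E5 AF B1 F0 90 8D 84 F3 8D AE 82 52 F0 BC 91 B5 E6 AA A5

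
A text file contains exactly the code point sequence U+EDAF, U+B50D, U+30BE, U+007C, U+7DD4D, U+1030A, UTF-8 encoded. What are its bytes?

U+EDAF: 3-byte form → EE B6 AF.
U+B50D: 3-byte form → EB 94 8D.
U+30BE: 3-byte form → E3 82 BE.
U+007C: 1-byte form → 7C.
U+7DD4D: 4-byte form → F1 BD B5 8D.
U+1030A: 4-byte form → F0 90 8C 8A.
Concatenated (18 bytes): EE B6 AF EB 94 8D E3 82 BE 7C F1 BD B5 8D F0 90 8C 8A.

EE B6 AF EB 94 8D E3 82 BE 7C F1 BD B5 8D F0 90 8C 8A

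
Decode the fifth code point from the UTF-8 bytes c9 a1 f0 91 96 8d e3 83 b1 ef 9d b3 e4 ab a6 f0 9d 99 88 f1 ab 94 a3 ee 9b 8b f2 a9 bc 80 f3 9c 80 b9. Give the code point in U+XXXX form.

U+4AE6

Offset 0: leading byte 0xC9 = 11001001 → 2-byte char #1 = C9 A1.
Offset 2: leading byte 0xF0 = 11110000 → 4-byte char #2 = F0 91 96 8D.
Offset 6: leading byte 0xE3 = 11100011 → 3-byte char #3 = E3 83 B1.
Offset 9: leading byte 0xEF = 11101111 → 3-byte char #4 = EF 9D B3.
Offset 12: leading byte 0xE4 = 11100100 → 3-byte char #5 = E4 AB A6.
Leading byte 0xE4 = 11100100 matches 1110xxxx → 3-byte sequence.
Byte 1: 0xE4 = 11100100, payload 0100 (4 bits).
Byte 2: 0xAB = 10101011 (10xxxxxx ✓), payload 101011.
Byte 3: 0xA6 = 10100110 (10xxxxxx ✓), payload 100110.
Concatenate: 0100101011100110 = 0x4AE6 (16 bits → U+4AE6).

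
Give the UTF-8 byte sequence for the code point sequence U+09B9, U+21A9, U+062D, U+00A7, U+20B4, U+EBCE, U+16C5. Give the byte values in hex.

E0 A6 B9 E2 86 A9 D8 AD C2 A7 E2 82 B4 EE AF 8E E1 9B 85

U+09B9: 3-byte form → E0 A6 B9.
U+21A9: 3-byte form → E2 86 A9.
U+062D: 2-byte form → D8 AD.
U+00A7: 2-byte form → C2 A7.
U+20B4: 3-byte form → E2 82 B4.
U+EBCE: 3-byte form → EE AF 8E.
U+16C5: 3-byte form → E1 9B 85.
Concatenated (19 bytes): E0 A6 B9 E2 86 A9 D8 AD C2 A7 E2 82 B4 EE AF 8E E1 9B 85.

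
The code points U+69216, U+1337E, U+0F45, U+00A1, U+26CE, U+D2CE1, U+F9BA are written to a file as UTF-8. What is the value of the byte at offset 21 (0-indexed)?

U+69216 → 4-byte form F1 A9 88 96 at offsets 0–3.
U+1337E → 4-byte form F0 93 8D BE at offsets 4–7.
U+0F45 → 3-byte form E0 BD 85 at offsets 8–10.
U+00A1 → 2-byte form C2 A1 at offsets 11–12.
U+26CE → 3-byte form E2 9B 8E at offsets 13–15.
U+D2CE1 → 4-byte form F3 92 B3 A1 at offsets 16–19.
U+F9BA → 3-byte form EF A6 BA at offsets 20–22.
Offset 21 falls in char 7's range; it's byte 2 of EF A6 BA = 0xA6.

0xA6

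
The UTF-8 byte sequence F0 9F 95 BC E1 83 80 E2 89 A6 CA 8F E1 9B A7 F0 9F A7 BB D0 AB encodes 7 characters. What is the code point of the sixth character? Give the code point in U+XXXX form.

U+1F9FB

Offset 0: leading byte 0xF0 = 11110000 → 4-byte char #1 = F0 9F 95 BC.
Offset 4: leading byte 0xE1 = 11100001 → 3-byte char #2 = E1 83 80.
Offset 7: leading byte 0xE2 = 11100010 → 3-byte char #3 = E2 89 A6.
Offset 10: leading byte 0xCA = 11001010 → 2-byte char #4 = CA 8F.
Offset 12: leading byte 0xE1 = 11100001 → 3-byte char #5 = E1 9B A7.
Offset 15: leading byte 0xF0 = 11110000 → 4-byte char #6 = F0 9F A7 BB.
Leading byte 0xF0 = 11110000 matches 11110xxx → 4-byte sequence.
Byte 1: 0xF0 = 11110000, payload 000 (3 bits).
Byte 2: 0x9F = 10011111 (10xxxxxx ✓), payload 011111.
Byte 3: 0xA7 = 10100111 (10xxxxxx ✓), payload 100111.
Byte 4: 0xBB = 10111011 (10xxxxxx ✓), payload 111011.
Concatenate: 000011111100111111011 = 0x1F9FB (21 bits → U+1F9FB).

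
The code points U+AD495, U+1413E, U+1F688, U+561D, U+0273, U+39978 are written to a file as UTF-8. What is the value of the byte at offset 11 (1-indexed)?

0x9A

1-indexed offset 11 is 0-indexed offset 10.
U+AD495 → 4-byte form F2 AD 92 95 at offsets 0–3.
U+1413E → 4-byte form F0 94 84 BE at offsets 4–7.
U+1F688 → 4-byte form F0 9F 9A 88 at offsets 8–11.
Offset 10 falls in char 3's range; it's byte 3 of F0 9F 9A 88 = 0x9A.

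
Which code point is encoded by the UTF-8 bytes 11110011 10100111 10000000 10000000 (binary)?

U+E7000

Leading byte 0xF3 = 11110011 matches 11110xxx → 4-byte sequence.
Byte 1: 0xF3 = 11110011, payload 011 (3 bits).
Byte 2: 0xA7 = 10100111 (10xxxxxx ✓), payload 100111.
Byte 3: 0x80 = 10000000 (10xxxxxx ✓), payload 000000.
Byte 4: 0x80 = 10000000 (10xxxxxx ✓), payload 000000.
Concatenate: 011100111000000000000 = 0xE7000 (21 bits → U+E7000).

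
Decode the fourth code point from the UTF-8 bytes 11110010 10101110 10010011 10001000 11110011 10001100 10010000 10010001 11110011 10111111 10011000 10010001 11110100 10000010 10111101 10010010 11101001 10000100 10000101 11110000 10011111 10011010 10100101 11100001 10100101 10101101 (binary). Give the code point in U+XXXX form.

U+102F52

Offset 0: leading byte 0xF2 = 11110010 → 4-byte char #1 = F2 AE 93 88.
Offset 4: leading byte 0xF3 = 11110011 → 4-byte char #2 = F3 8C 90 91.
Offset 8: leading byte 0xF3 = 11110011 → 4-byte char #3 = F3 BF 98 91.
Offset 12: leading byte 0xF4 = 11110100 → 4-byte char #4 = F4 82 BD 92.
Leading byte 0xF4 = 11110100 matches 11110xxx → 4-byte sequence.
Byte 1: 0xF4 = 11110100, payload 100 (3 bits).
Byte 2: 0x82 = 10000010 (10xxxxxx ✓), payload 000010.
Byte 3: 0xBD = 10111101 (10xxxxxx ✓), payload 111101.
Byte 4: 0x92 = 10010010 (10xxxxxx ✓), payload 010010.
Concatenate: 100000010111101010010 = 0x102F52 (21 bits → U+102F52).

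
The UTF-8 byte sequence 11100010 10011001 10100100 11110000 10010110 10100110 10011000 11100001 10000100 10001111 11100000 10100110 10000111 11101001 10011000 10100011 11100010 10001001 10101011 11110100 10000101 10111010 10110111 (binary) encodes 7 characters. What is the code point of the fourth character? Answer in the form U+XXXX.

Offset 0: leading byte 0xE2 = 11100010 → 3-byte char #1 = E2 99 A4.
Offset 3: leading byte 0xF0 = 11110000 → 4-byte char #2 = F0 96 A6 98.
Offset 7: leading byte 0xE1 = 11100001 → 3-byte char #3 = E1 84 8F.
Offset 10: leading byte 0xE0 = 11100000 → 3-byte char #4 = E0 A6 87.
Leading byte 0xE0 = 11100000 matches 1110xxxx → 3-byte sequence.
Byte 1: 0xE0 = 11100000, payload 0000 (4 bits).
Byte 2: 0xA6 = 10100110 (10xxxxxx ✓), payload 100110.
Byte 3: 0x87 = 10000111 (10xxxxxx ✓), payload 000111.
Concatenate: 0000100110000111 = 0x987 (16 bits → U+0987).

U+0987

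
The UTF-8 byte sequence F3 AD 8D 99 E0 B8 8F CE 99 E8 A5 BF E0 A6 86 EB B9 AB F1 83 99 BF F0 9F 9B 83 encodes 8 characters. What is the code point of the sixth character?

U+BE6B

Offset 0: leading byte 0xF3 = 11110011 → 4-byte char #1 = F3 AD 8D 99.
Offset 4: leading byte 0xE0 = 11100000 → 3-byte char #2 = E0 B8 8F.
Offset 7: leading byte 0xCE = 11001110 → 2-byte char #3 = CE 99.
Offset 9: leading byte 0xE8 = 11101000 → 3-byte char #4 = E8 A5 BF.
Offset 12: leading byte 0xE0 = 11100000 → 3-byte char #5 = E0 A6 86.
Offset 15: leading byte 0xEB = 11101011 → 3-byte char #6 = EB B9 AB.
Leading byte 0xEB = 11101011 matches 1110xxxx → 3-byte sequence.
Byte 1: 0xEB = 11101011, payload 1011 (4 bits).
Byte 2: 0xB9 = 10111001 (10xxxxxx ✓), payload 111001.
Byte 3: 0xAB = 10101011 (10xxxxxx ✓), payload 101011.
Concatenate: 1011111001101011 = 0xBE6B (16 bits → U+BE6B).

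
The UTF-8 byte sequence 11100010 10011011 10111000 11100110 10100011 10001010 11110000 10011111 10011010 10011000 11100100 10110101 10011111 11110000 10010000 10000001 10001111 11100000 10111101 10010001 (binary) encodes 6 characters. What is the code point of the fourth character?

U+4D5F

Offset 0: leading byte 0xE2 = 11100010 → 3-byte char #1 = E2 9B B8.
Offset 3: leading byte 0xE6 = 11100110 → 3-byte char #2 = E6 A3 8A.
Offset 6: leading byte 0xF0 = 11110000 → 4-byte char #3 = F0 9F 9A 98.
Offset 10: leading byte 0xE4 = 11100100 → 3-byte char #4 = E4 B5 9F.
Leading byte 0xE4 = 11100100 matches 1110xxxx → 3-byte sequence.
Byte 1: 0xE4 = 11100100, payload 0100 (4 bits).
Byte 2: 0xB5 = 10110101 (10xxxxxx ✓), payload 110101.
Byte 3: 0x9F = 10011111 (10xxxxxx ✓), payload 011111.
Concatenate: 0100110101011111 = 0x4D5F (16 bits → U+4D5F).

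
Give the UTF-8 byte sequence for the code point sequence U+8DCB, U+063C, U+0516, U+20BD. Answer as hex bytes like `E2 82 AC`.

E8 B7 8B D8 BC D4 96 E2 82 BD

U+8DCB: 3-byte form → E8 B7 8B.
U+063C: 2-byte form → D8 BC.
U+0516: 2-byte form → D4 96.
U+20BD: 3-byte form → E2 82 BD.
Concatenated (10 bytes): E8 B7 8B D8 BC D4 96 E2 82 BD.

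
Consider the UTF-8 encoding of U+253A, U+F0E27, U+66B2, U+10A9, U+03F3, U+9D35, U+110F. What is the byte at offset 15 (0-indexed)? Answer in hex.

0xE9

U+253A → 3-byte form E2 94 BA at offsets 0–2.
U+F0E27 → 4-byte form F3 B0 B8 A7 at offsets 3–6.
U+66B2 → 3-byte form E6 9A B2 at offsets 7–9.
U+10A9 → 3-byte form E1 82 A9 at offsets 10–12.
U+03F3 → 2-byte form CF B3 at offsets 13–14.
U+9D35 → 3-byte form E9 B4 B5 at offsets 15–17.
Offset 15 falls in char 6's range; it's byte 1 of E9 B4 B5 = 0xE9.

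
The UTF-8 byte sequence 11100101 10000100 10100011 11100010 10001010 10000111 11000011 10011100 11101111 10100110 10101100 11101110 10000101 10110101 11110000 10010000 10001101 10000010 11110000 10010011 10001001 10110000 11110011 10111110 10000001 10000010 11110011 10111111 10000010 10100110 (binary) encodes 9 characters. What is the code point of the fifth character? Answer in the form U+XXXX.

U+E175

Offset 0: leading byte 0xE5 = 11100101 → 3-byte char #1 = E5 84 A3.
Offset 3: leading byte 0xE2 = 11100010 → 3-byte char #2 = E2 8A 87.
Offset 6: leading byte 0xC3 = 11000011 → 2-byte char #3 = C3 9C.
Offset 8: leading byte 0xEF = 11101111 → 3-byte char #4 = EF A6 AC.
Offset 11: leading byte 0xEE = 11101110 → 3-byte char #5 = EE 85 B5.
Leading byte 0xEE = 11101110 matches 1110xxxx → 3-byte sequence.
Byte 1: 0xEE = 11101110, payload 1110 (4 bits).
Byte 2: 0x85 = 10000101 (10xxxxxx ✓), payload 000101.
Byte 3: 0xB5 = 10110101 (10xxxxxx ✓), payload 110101.
Concatenate: 1110000101110101 = 0xE175 (16 bits → U+E175).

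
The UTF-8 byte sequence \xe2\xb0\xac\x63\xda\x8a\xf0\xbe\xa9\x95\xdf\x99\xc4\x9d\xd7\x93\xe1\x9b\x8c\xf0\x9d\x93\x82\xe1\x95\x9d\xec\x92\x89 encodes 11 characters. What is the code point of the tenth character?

Offset 0: leading byte 0xE2 = 11100010 → 3-byte char #1 = E2 B0 AC.
Offset 3: leading byte 0x63 = 01100011 → 1-byte char #2 = 63.
Offset 4: leading byte 0xDA = 11011010 → 2-byte char #3 = DA 8A.
Offset 6: leading byte 0xF0 = 11110000 → 4-byte char #4 = F0 BE A9 95.
Offset 10: leading byte 0xDF = 11011111 → 2-byte char #5 = DF 99.
Offset 12: leading byte 0xC4 = 11000100 → 2-byte char #6 = C4 9D.
Offset 14: leading byte 0xD7 = 11010111 → 2-byte char #7 = D7 93.
Offset 16: leading byte 0xE1 = 11100001 → 3-byte char #8 = E1 9B 8C.
Offset 19: leading byte 0xF0 = 11110000 → 4-byte char #9 = F0 9D 93 82.
Offset 23: leading byte 0xE1 = 11100001 → 3-byte char #10 = E1 95 9D.
Leading byte 0xE1 = 11100001 matches 1110xxxx → 3-byte sequence.
Byte 1: 0xE1 = 11100001, payload 0001 (4 bits).
Byte 2: 0x95 = 10010101 (10xxxxxx ✓), payload 010101.
Byte 3: 0x9D = 10011101 (10xxxxxx ✓), payload 011101.
Concatenate: 0001010101011101 = 0x155D (16 bits → U+155D).

U+155D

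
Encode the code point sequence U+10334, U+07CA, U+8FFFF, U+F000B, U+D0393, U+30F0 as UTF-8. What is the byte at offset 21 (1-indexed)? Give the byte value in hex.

1-indexed offset 21 is 0-indexed offset 20.
U+10334 → 4-byte form F0 90 8C B4 at offsets 0–3.
U+07CA → 2-byte form DF 8A at offsets 4–5.
U+8FFFF → 4-byte form F2 8F BF BF at offsets 6–9.
U+F000B → 4-byte form F3 B0 80 8B at offsets 10–13.
U+D0393 → 4-byte form F3 90 8E 93 at offsets 14–17.
U+30F0 → 3-byte form E3 83 B0 at offsets 18–20.
Offset 20 falls in char 6's range; it's byte 3 of E3 83 B0 = 0xB0.

0xB0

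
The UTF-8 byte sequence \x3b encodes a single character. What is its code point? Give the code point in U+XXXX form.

U+003B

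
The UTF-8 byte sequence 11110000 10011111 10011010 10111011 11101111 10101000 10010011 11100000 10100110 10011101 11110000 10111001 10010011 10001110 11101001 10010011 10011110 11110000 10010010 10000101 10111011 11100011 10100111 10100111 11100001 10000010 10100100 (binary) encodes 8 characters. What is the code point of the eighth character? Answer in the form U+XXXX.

Offset 0: leading byte 0xF0 = 11110000 → 4-byte char #1 = F0 9F 9A BB.
Offset 4: leading byte 0xEF = 11101111 → 3-byte char #2 = EF A8 93.
Offset 7: leading byte 0xE0 = 11100000 → 3-byte char #3 = E0 A6 9D.
Offset 10: leading byte 0xF0 = 11110000 → 4-byte char #4 = F0 B9 93 8E.
Offset 14: leading byte 0xE9 = 11101001 → 3-byte char #5 = E9 93 9E.
Offset 17: leading byte 0xF0 = 11110000 → 4-byte char #6 = F0 92 85 BB.
Offset 21: leading byte 0xE3 = 11100011 → 3-byte char #7 = E3 A7 A7.
Offset 24: leading byte 0xE1 = 11100001 → 3-byte char #8 = E1 82 A4.
Leading byte 0xE1 = 11100001 matches 1110xxxx → 3-byte sequence.
Byte 1: 0xE1 = 11100001, payload 0001 (4 bits).
Byte 2: 0x82 = 10000010 (10xxxxxx ✓), payload 000010.
Byte 3: 0xA4 = 10100100 (10xxxxxx ✓), payload 100100.
Concatenate: 0001000010100100 = 0x10A4 (16 bits → U+10A4).

U+10A4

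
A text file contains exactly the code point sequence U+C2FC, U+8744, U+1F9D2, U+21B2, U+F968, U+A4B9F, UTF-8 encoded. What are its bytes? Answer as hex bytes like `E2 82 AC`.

U+C2FC: 3-byte form → EC 8B BC.
U+8744: 3-byte form → E8 9D 84.
U+1F9D2: 4-byte form → F0 9F A7 92.
U+21B2: 3-byte form → E2 86 B2.
U+F968: 3-byte form → EF A5 A8.
U+A4B9F: 4-byte form → F2 A4 AE 9F.
Concatenated (20 bytes): EC 8B BC E8 9D 84 F0 9F A7 92 E2 86 B2 EF A5 A8 F2 A4 AE 9F.

EC 8B BC E8 9D 84 F0 9F A7 92 E2 86 B2 EF A5 A8 F2 A4 AE 9F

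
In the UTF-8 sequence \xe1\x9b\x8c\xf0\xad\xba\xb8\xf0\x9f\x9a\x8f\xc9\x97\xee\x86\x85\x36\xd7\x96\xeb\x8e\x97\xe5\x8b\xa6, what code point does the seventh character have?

Offset 0: leading byte 0xE1 = 11100001 → 3-byte char #1 = E1 9B 8C.
Offset 3: leading byte 0xF0 = 11110000 → 4-byte char #2 = F0 AD BA B8.
Offset 7: leading byte 0xF0 = 11110000 → 4-byte char #3 = F0 9F 9A 8F.
Offset 11: leading byte 0xC9 = 11001001 → 2-byte char #4 = C9 97.
Offset 13: leading byte 0xEE = 11101110 → 3-byte char #5 = EE 86 85.
Offset 16: leading byte 0x36 = 00110110 → 1-byte char #6 = 36.
Offset 17: leading byte 0xD7 = 11010111 → 2-byte char #7 = D7 96.
Leading byte 0xD7 = 11010111 matches 110xxxxx → 2-byte sequence.
Byte 1: 0xD7 = 11010111, payload 10111 (5 bits).
Byte 2: 0x96 = 10010110 (10xxxxxx ✓), payload 010110.
Concatenate: 10111010110 = 0x5D6 (11 bits → U+05D6).

U+05D6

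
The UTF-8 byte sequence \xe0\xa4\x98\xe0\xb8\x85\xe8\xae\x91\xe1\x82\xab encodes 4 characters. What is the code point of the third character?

U+8B91

Offset 0: leading byte 0xE0 = 11100000 → 3-byte char #1 = E0 A4 98.
Offset 3: leading byte 0xE0 = 11100000 → 3-byte char #2 = E0 B8 85.
Offset 6: leading byte 0xE8 = 11101000 → 3-byte char #3 = E8 AE 91.
Leading byte 0xE8 = 11101000 matches 1110xxxx → 3-byte sequence.
Byte 1: 0xE8 = 11101000, payload 1000 (4 bits).
Byte 2: 0xAE = 10101110 (10xxxxxx ✓), payload 101110.
Byte 3: 0x91 = 10010001 (10xxxxxx ✓), payload 010001.
Concatenate: 1000101110010001 = 0x8B91 (16 bits → U+8B91).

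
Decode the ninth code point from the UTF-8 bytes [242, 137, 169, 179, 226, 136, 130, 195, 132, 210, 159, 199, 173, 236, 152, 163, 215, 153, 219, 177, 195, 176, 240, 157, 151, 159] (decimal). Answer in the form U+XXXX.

U+00F0

Offset 0: leading byte 0xF2 = 11110010 → 4-byte char #1 = F2 89 A9 B3.
Offset 4: leading byte 0xE2 = 11100010 → 3-byte char #2 = E2 88 82.
Offset 7: leading byte 0xC3 = 11000011 → 2-byte char #3 = C3 84.
Offset 9: leading byte 0xD2 = 11010010 → 2-byte char #4 = D2 9F.
Offset 11: leading byte 0xC7 = 11000111 → 2-byte char #5 = C7 AD.
Offset 13: leading byte 0xEC = 11101100 → 3-byte char #6 = EC 98 A3.
Offset 16: leading byte 0xD7 = 11010111 → 2-byte char #7 = D7 99.
Offset 18: leading byte 0xDB = 11011011 → 2-byte char #8 = DB B1.
Offset 20: leading byte 0xC3 = 11000011 → 2-byte char #9 = C3 B0.
Leading byte 0xC3 = 11000011 matches 110xxxxx → 2-byte sequence.
Byte 1: 0xC3 = 11000011, payload 00011 (5 bits).
Byte 2: 0xB0 = 10110000 (10xxxxxx ✓), payload 110000.
Concatenate: 00011110000 = 0xF0 (11 bits → U+00F0).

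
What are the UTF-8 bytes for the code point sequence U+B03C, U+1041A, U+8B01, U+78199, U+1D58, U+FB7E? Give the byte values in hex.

EB 80 BC F0 90 90 9A E8 AC 81 F1 B8 86 99 E1 B5 98 EF AD BE

U+B03C: 3-byte form → EB 80 BC.
U+1041A: 4-byte form → F0 90 90 9A.
U+8B01: 3-byte form → E8 AC 81.
U+78199: 4-byte form → F1 B8 86 99.
U+1D58: 3-byte form → E1 B5 98.
U+FB7E: 3-byte form → EF AD BE.
Concatenated (20 bytes): EB 80 BC F0 90 90 9A E8 AC 81 F1 B8 86 99 E1 B5 98 EF AD BE.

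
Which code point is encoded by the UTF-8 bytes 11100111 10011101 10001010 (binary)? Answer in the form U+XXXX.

Leading byte 0xE7 = 11100111 matches 1110xxxx → 3-byte sequence.
Byte 1: 0xE7 = 11100111, payload 0111 (4 bits).
Byte 2: 0x9D = 10011101 (10xxxxxx ✓), payload 011101.
Byte 3: 0x8A = 10001010 (10xxxxxx ✓), payload 001010.
Concatenate: 0111011101001010 = 0x774A (16 bits → U+774A).

U+774A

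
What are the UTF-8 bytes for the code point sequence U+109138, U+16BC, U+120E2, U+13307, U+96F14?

F4 89 84 B8 E1 9A BC F0 92 83 A2 F0 93 8C 87 F2 96 BC 94

U+109138: 4-byte form → F4 89 84 B8.
U+16BC: 3-byte form → E1 9A BC.
U+120E2: 4-byte form → F0 92 83 A2.
U+13307: 4-byte form → F0 93 8C 87.
U+96F14: 4-byte form → F2 96 BC 94.
Concatenated (19 bytes): F4 89 84 B8 E1 9A BC F0 92 83 A2 F0 93 8C 87 F2 96 BC 94.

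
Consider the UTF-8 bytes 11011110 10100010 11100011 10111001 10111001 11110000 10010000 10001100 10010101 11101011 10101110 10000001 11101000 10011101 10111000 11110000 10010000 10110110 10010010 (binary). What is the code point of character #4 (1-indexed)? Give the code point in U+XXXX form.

Offset 0: leading byte 0xDE = 11011110 → 2-byte char #1 = DE A2.
Offset 2: leading byte 0xE3 = 11100011 → 3-byte char #2 = E3 B9 B9.
Offset 5: leading byte 0xF0 = 11110000 → 4-byte char #3 = F0 90 8C 95.
Offset 9: leading byte 0xEB = 11101011 → 3-byte char #4 = EB AE 81.
Leading byte 0xEB = 11101011 matches 1110xxxx → 3-byte sequence.
Byte 1: 0xEB = 11101011, payload 1011 (4 bits).
Byte 2: 0xAE = 10101110 (10xxxxxx ✓), payload 101110.
Byte 3: 0x81 = 10000001 (10xxxxxx ✓), payload 000001.
Concatenate: 1011101110000001 = 0xBB81 (16 bits → U+BB81).

U+BB81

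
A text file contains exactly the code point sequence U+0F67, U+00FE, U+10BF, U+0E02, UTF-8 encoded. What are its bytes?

E0 BD A7 C3 BE E1 82 BF E0 B8 82

U+0F67: 3-byte form → E0 BD A7.
U+00FE: 2-byte form → C3 BE.
U+10BF: 3-byte form → E1 82 BF.
U+0E02: 3-byte form → E0 B8 82.
Concatenated (11 bytes): E0 BD A7 C3 BE E1 82 BF E0 B8 82.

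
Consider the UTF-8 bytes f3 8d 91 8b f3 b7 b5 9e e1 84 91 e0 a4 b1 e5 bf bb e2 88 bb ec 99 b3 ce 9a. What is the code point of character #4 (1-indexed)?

U+0931

Offset 0: leading byte 0xF3 = 11110011 → 4-byte char #1 = F3 8D 91 8B.
Offset 4: leading byte 0xF3 = 11110011 → 4-byte char #2 = F3 B7 B5 9E.
Offset 8: leading byte 0xE1 = 11100001 → 3-byte char #3 = E1 84 91.
Offset 11: leading byte 0xE0 = 11100000 → 3-byte char #4 = E0 A4 B1.
Leading byte 0xE0 = 11100000 matches 1110xxxx → 3-byte sequence.
Byte 1: 0xE0 = 11100000, payload 0000 (4 bits).
Byte 2: 0xA4 = 10100100 (10xxxxxx ✓), payload 100100.
Byte 3: 0xB1 = 10110001 (10xxxxxx ✓), payload 110001.
Concatenate: 0000100100110001 = 0x931 (16 bits → U+0931).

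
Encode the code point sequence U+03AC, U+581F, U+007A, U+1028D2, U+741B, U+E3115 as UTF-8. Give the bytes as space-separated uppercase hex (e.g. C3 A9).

CE AC E5 A0 9F 7A F4 82 A3 92 E7 90 9B F3 A3 84 95

U+03AC: 2-byte form → CE AC.
U+581F: 3-byte form → E5 A0 9F.
U+007A: 1-byte form → 7A.
U+1028D2: 4-byte form → F4 82 A3 92.
U+741B: 3-byte form → E7 90 9B.
U+E3115: 4-byte form → F3 A3 84 95.
Concatenated (17 bytes): CE AC E5 A0 9F 7A F4 82 A3 92 E7 90 9B F3 A3 84 95.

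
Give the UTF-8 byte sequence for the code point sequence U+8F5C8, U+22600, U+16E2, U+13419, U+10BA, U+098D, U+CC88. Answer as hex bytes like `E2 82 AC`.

F2 8F 97 88 F0 A2 98 80 E1 9B A2 F0 93 90 99 E1 82 BA E0 A6 8D EC B2 88

U+8F5C8: 4-byte form → F2 8F 97 88.
U+22600: 4-byte form → F0 A2 98 80.
U+16E2: 3-byte form → E1 9B A2.
U+13419: 4-byte form → F0 93 90 99.
U+10BA: 3-byte form → E1 82 BA.
U+098D: 3-byte form → E0 A6 8D.
U+CC88: 3-byte form → EC B2 88.
Concatenated (24 bytes): F2 8F 97 88 F0 A2 98 80 E1 9B A2 F0 93 90 99 E1 82 BA E0 A6 8D EC B2 88.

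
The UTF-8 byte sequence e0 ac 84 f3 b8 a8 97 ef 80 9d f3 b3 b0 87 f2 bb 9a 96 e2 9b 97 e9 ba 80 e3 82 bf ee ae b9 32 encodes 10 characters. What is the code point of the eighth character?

Offset 0: leading byte 0xE0 = 11100000 → 3-byte char #1 = E0 AC 84.
Offset 3: leading byte 0xF3 = 11110011 → 4-byte char #2 = F3 B8 A8 97.
Offset 7: leading byte 0xEF = 11101111 → 3-byte char #3 = EF 80 9D.
Offset 10: leading byte 0xF3 = 11110011 → 4-byte char #4 = F3 B3 B0 87.
Offset 14: leading byte 0xF2 = 11110010 → 4-byte char #5 = F2 BB 9A 96.
Offset 18: leading byte 0xE2 = 11100010 → 3-byte char #6 = E2 9B 97.
Offset 21: leading byte 0xE9 = 11101001 → 3-byte char #7 = E9 BA 80.
Offset 24: leading byte 0xE3 = 11100011 → 3-byte char #8 = E3 82 BF.
Leading byte 0xE3 = 11100011 matches 1110xxxx → 3-byte sequence.
Byte 1: 0xE3 = 11100011, payload 0011 (4 bits).
Byte 2: 0x82 = 10000010 (10xxxxxx ✓), payload 000010.
Byte 3: 0xBF = 10111111 (10xxxxxx ✓), payload 111111.
Concatenate: 0011000010111111 = 0x30BF (16 bits → U+30BF).

U+30BF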